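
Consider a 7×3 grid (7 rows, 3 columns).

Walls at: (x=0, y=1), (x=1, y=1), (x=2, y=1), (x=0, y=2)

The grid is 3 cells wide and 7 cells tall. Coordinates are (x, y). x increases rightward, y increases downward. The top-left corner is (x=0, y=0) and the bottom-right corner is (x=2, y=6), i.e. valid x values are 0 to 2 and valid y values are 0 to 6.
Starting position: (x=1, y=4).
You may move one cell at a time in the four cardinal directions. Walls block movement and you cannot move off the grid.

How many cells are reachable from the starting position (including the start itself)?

Answer: Reachable cells: 14

Derivation:
BFS flood-fill from (x=1, y=4):
  Distance 0: (x=1, y=4)
  Distance 1: (x=1, y=3), (x=0, y=4), (x=2, y=4), (x=1, y=5)
  Distance 2: (x=1, y=2), (x=0, y=3), (x=2, y=3), (x=0, y=5), (x=2, y=5), (x=1, y=6)
  Distance 3: (x=2, y=2), (x=0, y=6), (x=2, y=6)
Total reachable: 14 (grid has 17 open cells total)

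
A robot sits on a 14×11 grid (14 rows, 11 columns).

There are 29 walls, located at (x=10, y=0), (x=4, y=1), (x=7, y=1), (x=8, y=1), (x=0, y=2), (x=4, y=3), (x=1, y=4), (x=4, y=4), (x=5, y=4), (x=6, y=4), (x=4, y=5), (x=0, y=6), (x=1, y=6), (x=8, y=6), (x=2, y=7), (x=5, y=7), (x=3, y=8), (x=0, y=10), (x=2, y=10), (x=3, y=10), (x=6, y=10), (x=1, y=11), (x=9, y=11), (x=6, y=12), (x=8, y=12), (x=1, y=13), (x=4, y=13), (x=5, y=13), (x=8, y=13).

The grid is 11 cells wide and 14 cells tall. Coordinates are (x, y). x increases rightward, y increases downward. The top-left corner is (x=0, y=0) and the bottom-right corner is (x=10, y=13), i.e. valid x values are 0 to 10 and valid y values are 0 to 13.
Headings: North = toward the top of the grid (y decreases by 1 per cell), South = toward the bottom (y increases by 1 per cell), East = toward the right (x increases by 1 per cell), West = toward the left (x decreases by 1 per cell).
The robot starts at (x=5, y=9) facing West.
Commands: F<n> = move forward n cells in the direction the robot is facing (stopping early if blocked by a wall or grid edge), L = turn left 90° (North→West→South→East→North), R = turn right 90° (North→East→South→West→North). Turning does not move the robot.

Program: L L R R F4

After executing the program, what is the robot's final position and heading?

Start: (x=5, y=9), facing West
  L: turn left, now facing South
  L: turn left, now facing East
  R: turn right, now facing South
  R: turn right, now facing West
  F4: move forward 4, now at (x=1, y=9)
Final: (x=1, y=9), facing West

Answer: Final position: (x=1, y=9), facing West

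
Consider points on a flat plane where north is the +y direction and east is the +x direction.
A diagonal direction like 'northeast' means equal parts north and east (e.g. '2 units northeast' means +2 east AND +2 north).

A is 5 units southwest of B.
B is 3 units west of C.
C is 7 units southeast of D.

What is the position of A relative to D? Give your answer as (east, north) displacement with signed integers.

Place D at the origin (east=0, north=0).
  C is 7 units southeast of D: delta (east=+7, north=-7); C at (east=7, north=-7).
  B is 3 units west of C: delta (east=-3, north=+0); B at (east=4, north=-7).
  A is 5 units southwest of B: delta (east=-5, north=-5); A at (east=-1, north=-12).
Therefore A relative to D: (east=-1, north=-12).

Answer: A is at (east=-1, north=-12) relative to D.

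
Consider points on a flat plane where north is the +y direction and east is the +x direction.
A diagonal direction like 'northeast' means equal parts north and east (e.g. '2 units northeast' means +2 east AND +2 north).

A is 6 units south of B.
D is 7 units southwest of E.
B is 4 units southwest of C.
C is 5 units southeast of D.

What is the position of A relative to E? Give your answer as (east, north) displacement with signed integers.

Place E at the origin (east=0, north=0).
  D is 7 units southwest of E: delta (east=-7, north=-7); D at (east=-7, north=-7).
  C is 5 units southeast of D: delta (east=+5, north=-5); C at (east=-2, north=-12).
  B is 4 units southwest of C: delta (east=-4, north=-4); B at (east=-6, north=-16).
  A is 6 units south of B: delta (east=+0, north=-6); A at (east=-6, north=-22).
Therefore A relative to E: (east=-6, north=-22).

Answer: A is at (east=-6, north=-22) relative to E.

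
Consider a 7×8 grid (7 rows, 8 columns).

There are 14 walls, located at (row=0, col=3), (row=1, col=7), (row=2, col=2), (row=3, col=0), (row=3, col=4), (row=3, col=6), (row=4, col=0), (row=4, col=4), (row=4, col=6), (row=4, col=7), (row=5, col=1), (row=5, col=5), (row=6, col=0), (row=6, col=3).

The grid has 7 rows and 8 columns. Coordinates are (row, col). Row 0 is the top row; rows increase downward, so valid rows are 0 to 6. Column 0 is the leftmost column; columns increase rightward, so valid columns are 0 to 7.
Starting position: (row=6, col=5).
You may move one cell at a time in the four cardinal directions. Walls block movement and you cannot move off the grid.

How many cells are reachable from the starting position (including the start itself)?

BFS flood-fill from (row=6, col=5):
  Distance 0: (row=6, col=5)
  Distance 1: (row=6, col=4), (row=6, col=6)
  Distance 2: (row=5, col=4), (row=5, col=6), (row=6, col=7)
  Distance 3: (row=5, col=3), (row=5, col=7)
  Distance 4: (row=4, col=3), (row=5, col=2)
  Distance 5: (row=3, col=3), (row=4, col=2), (row=6, col=2)
  Distance 6: (row=2, col=3), (row=3, col=2), (row=4, col=1), (row=6, col=1)
  Distance 7: (row=1, col=3), (row=2, col=4), (row=3, col=1)
  Distance 8: (row=1, col=2), (row=1, col=4), (row=2, col=1), (row=2, col=5)
  Distance 9: (row=0, col=2), (row=0, col=4), (row=1, col=1), (row=1, col=5), (row=2, col=0), (row=2, col=6), (row=3, col=5)
  Distance 10: (row=0, col=1), (row=0, col=5), (row=1, col=0), (row=1, col=6), (row=2, col=7), (row=4, col=5)
  Distance 11: (row=0, col=0), (row=0, col=6), (row=3, col=7)
  Distance 12: (row=0, col=7)
Total reachable: 41 (grid has 42 open cells total)

Answer: Reachable cells: 41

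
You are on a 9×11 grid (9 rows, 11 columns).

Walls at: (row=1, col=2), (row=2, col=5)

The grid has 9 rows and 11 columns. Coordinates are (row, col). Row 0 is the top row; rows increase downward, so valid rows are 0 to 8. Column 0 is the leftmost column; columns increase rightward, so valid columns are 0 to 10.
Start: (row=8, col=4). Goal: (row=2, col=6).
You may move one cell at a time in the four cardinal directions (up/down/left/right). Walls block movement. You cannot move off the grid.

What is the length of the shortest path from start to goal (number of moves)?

Answer: Shortest path length: 8

Derivation:
BFS from (row=8, col=4) until reaching (row=2, col=6):
  Distance 0: (row=8, col=4)
  Distance 1: (row=7, col=4), (row=8, col=3), (row=8, col=5)
  Distance 2: (row=6, col=4), (row=7, col=3), (row=7, col=5), (row=8, col=2), (row=8, col=6)
  Distance 3: (row=5, col=4), (row=6, col=3), (row=6, col=5), (row=7, col=2), (row=7, col=6), (row=8, col=1), (row=8, col=7)
  Distance 4: (row=4, col=4), (row=5, col=3), (row=5, col=5), (row=6, col=2), (row=6, col=6), (row=7, col=1), (row=7, col=7), (row=8, col=0), (row=8, col=8)
  Distance 5: (row=3, col=4), (row=4, col=3), (row=4, col=5), (row=5, col=2), (row=5, col=6), (row=6, col=1), (row=6, col=7), (row=7, col=0), (row=7, col=8), (row=8, col=9)
  Distance 6: (row=2, col=4), (row=3, col=3), (row=3, col=5), (row=4, col=2), (row=4, col=6), (row=5, col=1), (row=5, col=7), (row=6, col=0), (row=6, col=8), (row=7, col=9), (row=8, col=10)
  Distance 7: (row=1, col=4), (row=2, col=3), (row=3, col=2), (row=3, col=6), (row=4, col=1), (row=4, col=7), (row=5, col=0), (row=5, col=8), (row=6, col=9), (row=7, col=10)
  Distance 8: (row=0, col=4), (row=1, col=3), (row=1, col=5), (row=2, col=2), (row=2, col=6), (row=3, col=1), (row=3, col=7), (row=4, col=0), (row=4, col=8), (row=5, col=9), (row=6, col=10)  <- goal reached here
One shortest path (8 moves): (row=8, col=4) -> (row=8, col=5) -> (row=8, col=6) -> (row=7, col=6) -> (row=6, col=6) -> (row=5, col=6) -> (row=4, col=6) -> (row=3, col=6) -> (row=2, col=6)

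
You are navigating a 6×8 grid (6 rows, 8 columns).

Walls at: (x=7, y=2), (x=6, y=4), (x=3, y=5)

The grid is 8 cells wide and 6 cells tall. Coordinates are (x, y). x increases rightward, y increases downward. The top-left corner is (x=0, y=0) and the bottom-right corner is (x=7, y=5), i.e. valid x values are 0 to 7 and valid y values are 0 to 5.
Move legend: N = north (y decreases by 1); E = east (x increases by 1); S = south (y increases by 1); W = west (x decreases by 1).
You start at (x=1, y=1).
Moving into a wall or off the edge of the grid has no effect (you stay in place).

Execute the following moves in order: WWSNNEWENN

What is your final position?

Answer: Final position: (x=1, y=0)

Derivation:
Start: (x=1, y=1)
  W (west): (x=1, y=1) -> (x=0, y=1)
  W (west): blocked, stay at (x=0, y=1)
  S (south): (x=0, y=1) -> (x=0, y=2)
  N (north): (x=0, y=2) -> (x=0, y=1)
  N (north): (x=0, y=1) -> (x=0, y=0)
  E (east): (x=0, y=0) -> (x=1, y=0)
  W (west): (x=1, y=0) -> (x=0, y=0)
  E (east): (x=0, y=0) -> (x=1, y=0)
  N (north): blocked, stay at (x=1, y=0)
  N (north): blocked, stay at (x=1, y=0)
Final: (x=1, y=0)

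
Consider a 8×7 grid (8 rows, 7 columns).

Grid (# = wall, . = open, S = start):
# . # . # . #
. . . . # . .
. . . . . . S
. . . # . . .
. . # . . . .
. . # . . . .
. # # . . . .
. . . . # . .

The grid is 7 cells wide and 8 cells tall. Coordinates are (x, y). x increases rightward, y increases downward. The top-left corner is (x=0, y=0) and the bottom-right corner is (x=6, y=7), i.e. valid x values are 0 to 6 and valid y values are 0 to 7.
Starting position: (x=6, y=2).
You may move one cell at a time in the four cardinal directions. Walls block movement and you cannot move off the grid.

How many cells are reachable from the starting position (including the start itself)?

Answer: Reachable cells: 45

Derivation:
BFS flood-fill from (x=6, y=2):
  Distance 0: (x=6, y=2)
  Distance 1: (x=6, y=1), (x=5, y=2), (x=6, y=3)
  Distance 2: (x=5, y=1), (x=4, y=2), (x=5, y=3), (x=6, y=4)
  Distance 3: (x=5, y=0), (x=3, y=2), (x=4, y=3), (x=5, y=4), (x=6, y=5)
  Distance 4: (x=3, y=1), (x=2, y=2), (x=4, y=4), (x=5, y=5), (x=6, y=6)
  Distance 5: (x=3, y=0), (x=2, y=1), (x=1, y=2), (x=2, y=3), (x=3, y=4), (x=4, y=5), (x=5, y=6), (x=6, y=7)
  Distance 6: (x=1, y=1), (x=0, y=2), (x=1, y=3), (x=3, y=5), (x=4, y=6), (x=5, y=7)
  Distance 7: (x=1, y=0), (x=0, y=1), (x=0, y=3), (x=1, y=4), (x=3, y=6)
  Distance 8: (x=0, y=4), (x=1, y=5), (x=3, y=7)
  Distance 9: (x=0, y=5), (x=2, y=7)
  Distance 10: (x=0, y=6), (x=1, y=7)
  Distance 11: (x=0, y=7)
Total reachable: 45 (grid has 45 open cells total)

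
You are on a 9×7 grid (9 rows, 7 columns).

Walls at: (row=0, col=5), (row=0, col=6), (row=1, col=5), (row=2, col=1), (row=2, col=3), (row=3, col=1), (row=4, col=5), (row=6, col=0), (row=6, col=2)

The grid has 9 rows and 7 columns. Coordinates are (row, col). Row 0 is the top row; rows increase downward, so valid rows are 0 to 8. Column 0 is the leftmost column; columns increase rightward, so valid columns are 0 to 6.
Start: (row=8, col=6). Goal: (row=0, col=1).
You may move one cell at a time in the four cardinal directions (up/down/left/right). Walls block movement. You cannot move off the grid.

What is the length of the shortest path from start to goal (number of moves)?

Answer: Shortest path length: 13

Derivation:
BFS from (row=8, col=6) until reaching (row=0, col=1):
  Distance 0: (row=8, col=6)
  Distance 1: (row=7, col=6), (row=8, col=5)
  Distance 2: (row=6, col=6), (row=7, col=5), (row=8, col=4)
  Distance 3: (row=5, col=6), (row=6, col=5), (row=7, col=4), (row=8, col=3)
  Distance 4: (row=4, col=6), (row=5, col=5), (row=6, col=4), (row=7, col=3), (row=8, col=2)
  Distance 5: (row=3, col=6), (row=5, col=4), (row=6, col=3), (row=7, col=2), (row=8, col=1)
  Distance 6: (row=2, col=6), (row=3, col=5), (row=4, col=4), (row=5, col=3), (row=7, col=1), (row=8, col=0)
  Distance 7: (row=1, col=6), (row=2, col=5), (row=3, col=4), (row=4, col=3), (row=5, col=2), (row=6, col=1), (row=7, col=0)
  Distance 8: (row=2, col=4), (row=3, col=3), (row=4, col=2), (row=5, col=1)
  Distance 9: (row=1, col=4), (row=3, col=2), (row=4, col=1), (row=5, col=0)
  Distance 10: (row=0, col=4), (row=1, col=3), (row=2, col=2), (row=4, col=0)
  Distance 11: (row=0, col=3), (row=1, col=2), (row=3, col=0)
  Distance 12: (row=0, col=2), (row=1, col=1), (row=2, col=0)
  Distance 13: (row=0, col=1), (row=1, col=0)  <- goal reached here
One shortest path (13 moves): (row=8, col=6) -> (row=8, col=5) -> (row=8, col=4) -> (row=8, col=3) -> (row=7, col=3) -> (row=6, col=3) -> (row=5, col=3) -> (row=5, col=2) -> (row=4, col=2) -> (row=3, col=2) -> (row=2, col=2) -> (row=1, col=2) -> (row=1, col=1) -> (row=0, col=1)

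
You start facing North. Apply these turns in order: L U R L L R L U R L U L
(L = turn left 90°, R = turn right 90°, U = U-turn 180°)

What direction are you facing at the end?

Answer: Final heading: West

Derivation:
Start: North
  L (left (90° counter-clockwise)) -> West
  U (U-turn (180°)) -> East
  R (right (90° clockwise)) -> South
  L (left (90° counter-clockwise)) -> East
  L (left (90° counter-clockwise)) -> North
  R (right (90° clockwise)) -> East
  L (left (90° counter-clockwise)) -> North
  U (U-turn (180°)) -> South
  R (right (90° clockwise)) -> West
  L (left (90° counter-clockwise)) -> South
  U (U-turn (180°)) -> North
  L (left (90° counter-clockwise)) -> West
Final: West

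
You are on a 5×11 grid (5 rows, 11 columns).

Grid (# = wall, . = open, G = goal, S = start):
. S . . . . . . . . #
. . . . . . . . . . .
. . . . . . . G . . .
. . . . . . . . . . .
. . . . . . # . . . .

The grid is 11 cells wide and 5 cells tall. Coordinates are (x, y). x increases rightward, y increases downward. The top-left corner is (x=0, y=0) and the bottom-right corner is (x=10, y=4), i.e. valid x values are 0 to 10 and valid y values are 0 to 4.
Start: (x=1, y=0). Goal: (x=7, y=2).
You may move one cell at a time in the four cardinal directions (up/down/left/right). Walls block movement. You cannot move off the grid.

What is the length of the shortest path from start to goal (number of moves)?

Answer: Shortest path length: 8

Derivation:
BFS from (x=1, y=0) until reaching (x=7, y=2):
  Distance 0: (x=1, y=0)
  Distance 1: (x=0, y=0), (x=2, y=0), (x=1, y=1)
  Distance 2: (x=3, y=0), (x=0, y=1), (x=2, y=1), (x=1, y=2)
  Distance 3: (x=4, y=0), (x=3, y=1), (x=0, y=2), (x=2, y=2), (x=1, y=3)
  Distance 4: (x=5, y=0), (x=4, y=1), (x=3, y=2), (x=0, y=3), (x=2, y=3), (x=1, y=4)
  Distance 5: (x=6, y=0), (x=5, y=1), (x=4, y=2), (x=3, y=3), (x=0, y=4), (x=2, y=4)
  Distance 6: (x=7, y=0), (x=6, y=1), (x=5, y=2), (x=4, y=3), (x=3, y=4)
  Distance 7: (x=8, y=0), (x=7, y=1), (x=6, y=2), (x=5, y=3), (x=4, y=4)
  Distance 8: (x=9, y=0), (x=8, y=1), (x=7, y=2), (x=6, y=3), (x=5, y=4)  <- goal reached here
One shortest path (8 moves): (x=1, y=0) -> (x=2, y=0) -> (x=3, y=0) -> (x=4, y=0) -> (x=5, y=0) -> (x=6, y=0) -> (x=7, y=0) -> (x=7, y=1) -> (x=7, y=2)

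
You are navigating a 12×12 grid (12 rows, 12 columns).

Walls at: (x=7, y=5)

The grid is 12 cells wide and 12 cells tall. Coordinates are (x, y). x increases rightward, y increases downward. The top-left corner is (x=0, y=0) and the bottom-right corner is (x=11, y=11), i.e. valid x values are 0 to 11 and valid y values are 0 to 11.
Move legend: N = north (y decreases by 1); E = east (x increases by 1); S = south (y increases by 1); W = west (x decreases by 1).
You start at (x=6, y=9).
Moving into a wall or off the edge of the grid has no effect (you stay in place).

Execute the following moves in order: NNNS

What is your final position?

Answer: Final position: (x=6, y=7)

Derivation:
Start: (x=6, y=9)
  N (north): (x=6, y=9) -> (x=6, y=8)
  N (north): (x=6, y=8) -> (x=6, y=7)
  N (north): (x=6, y=7) -> (x=6, y=6)
  S (south): (x=6, y=6) -> (x=6, y=7)
Final: (x=6, y=7)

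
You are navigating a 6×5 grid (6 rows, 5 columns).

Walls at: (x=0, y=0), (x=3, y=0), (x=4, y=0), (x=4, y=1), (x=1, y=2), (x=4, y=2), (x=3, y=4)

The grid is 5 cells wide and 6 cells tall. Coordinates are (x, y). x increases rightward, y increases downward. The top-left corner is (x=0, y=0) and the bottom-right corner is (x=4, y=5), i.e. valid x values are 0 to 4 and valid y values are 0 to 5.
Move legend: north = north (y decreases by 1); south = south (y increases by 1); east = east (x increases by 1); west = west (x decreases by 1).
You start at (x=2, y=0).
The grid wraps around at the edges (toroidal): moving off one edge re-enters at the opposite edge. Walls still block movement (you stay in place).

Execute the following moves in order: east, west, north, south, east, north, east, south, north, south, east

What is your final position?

Answer: Final position: (x=4, y=5)

Derivation:
Start: (x=2, y=0)
  east (east): blocked, stay at (x=2, y=0)
  west (west): (x=2, y=0) -> (x=1, y=0)
  north (north): (x=1, y=0) -> (x=1, y=5)
  south (south): (x=1, y=5) -> (x=1, y=0)
  east (east): (x=1, y=0) -> (x=2, y=0)
  north (north): (x=2, y=0) -> (x=2, y=5)
  east (east): (x=2, y=5) -> (x=3, y=5)
  south (south): blocked, stay at (x=3, y=5)
  north (north): blocked, stay at (x=3, y=5)
  south (south): blocked, stay at (x=3, y=5)
  east (east): (x=3, y=5) -> (x=4, y=5)
Final: (x=4, y=5)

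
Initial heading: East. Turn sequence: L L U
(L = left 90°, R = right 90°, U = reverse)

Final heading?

Answer: Final heading: East

Derivation:
Start: East
  L (left (90° counter-clockwise)) -> North
  L (left (90° counter-clockwise)) -> West
  U (U-turn (180°)) -> East
Final: East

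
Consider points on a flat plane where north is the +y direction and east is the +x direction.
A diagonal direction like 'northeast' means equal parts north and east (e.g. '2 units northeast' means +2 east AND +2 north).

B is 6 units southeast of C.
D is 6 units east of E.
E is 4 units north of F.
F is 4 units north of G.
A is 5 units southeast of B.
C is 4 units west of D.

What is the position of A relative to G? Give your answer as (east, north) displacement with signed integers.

Answer: A is at (east=13, north=-3) relative to G.

Derivation:
Place G at the origin (east=0, north=0).
  F is 4 units north of G: delta (east=+0, north=+4); F at (east=0, north=4).
  E is 4 units north of F: delta (east=+0, north=+4); E at (east=0, north=8).
  D is 6 units east of E: delta (east=+6, north=+0); D at (east=6, north=8).
  C is 4 units west of D: delta (east=-4, north=+0); C at (east=2, north=8).
  B is 6 units southeast of C: delta (east=+6, north=-6); B at (east=8, north=2).
  A is 5 units southeast of B: delta (east=+5, north=-5); A at (east=13, north=-3).
Therefore A relative to G: (east=13, north=-3).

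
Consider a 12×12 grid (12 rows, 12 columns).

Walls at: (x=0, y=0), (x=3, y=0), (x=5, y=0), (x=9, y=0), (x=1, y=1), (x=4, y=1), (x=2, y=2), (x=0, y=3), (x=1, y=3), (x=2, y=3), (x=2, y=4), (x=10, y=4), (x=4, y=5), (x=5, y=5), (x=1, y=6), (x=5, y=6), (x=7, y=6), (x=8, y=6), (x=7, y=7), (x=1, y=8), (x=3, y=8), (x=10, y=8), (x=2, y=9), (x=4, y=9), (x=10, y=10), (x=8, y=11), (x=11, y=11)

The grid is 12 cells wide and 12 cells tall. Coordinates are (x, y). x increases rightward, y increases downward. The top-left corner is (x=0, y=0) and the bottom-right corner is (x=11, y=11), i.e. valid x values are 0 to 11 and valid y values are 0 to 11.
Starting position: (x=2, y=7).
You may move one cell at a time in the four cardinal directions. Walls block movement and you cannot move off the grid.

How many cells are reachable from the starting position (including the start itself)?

Answer: Reachable cells: 113

Derivation:
BFS flood-fill from (x=2, y=7):
  Distance 0: (x=2, y=7)
  Distance 1: (x=2, y=6), (x=1, y=7), (x=3, y=7), (x=2, y=8)
  Distance 2: (x=2, y=5), (x=3, y=6), (x=0, y=7), (x=4, y=7)
  Distance 3: (x=1, y=5), (x=3, y=5), (x=0, y=6), (x=4, y=6), (x=5, y=7), (x=0, y=8), (x=4, y=8)
  Distance 4: (x=1, y=4), (x=3, y=4), (x=0, y=5), (x=6, y=7), (x=5, y=8), (x=0, y=9)
  Distance 5: (x=3, y=3), (x=0, y=4), (x=4, y=4), (x=6, y=6), (x=6, y=8), (x=1, y=9), (x=5, y=9), (x=0, y=10)
  Distance 6: (x=3, y=2), (x=4, y=3), (x=5, y=4), (x=6, y=5), (x=7, y=8), (x=6, y=9), (x=1, y=10), (x=5, y=10), (x=0, y=11)
  Distance 7: (x=3, y=1), (x=4, y=2), (x=5, y=3), (x=6, y=4), (x=7, y=5), (x=8, y=8), (x=7, y=9), (x=2, y=10), (x=4, y=10), (x=6, y=10), (x=1, y=11), (x=5, y=11)
  Distance 8: (x=2, y=1), (x=5, y=2), (x=6, y=3), (x=7, y=4), (x=8, y=5), (x=8, y=7), (x=9, y=8), (x=8, y=9), (x=3, y=10), (x=7, y=10), (x=2, y=11), (x=4, y=11), (x=6, y=11)
  Distance 9: (x=2, y=0), (x=5, y=1), (x=6, y=2), (x=7, y=3), (x=8, y=4), (x=9, y=5), (x=9, y=7), (x=3, y=9), (x=9, y=9), (x=8, y=10), (x=3, y=11), (x=7, y=11)
  Distance 10: (x=1, y=0), (x=6, y=1), (x=7, y=2), (x=8, y=3), (x=9, y=4), (x=10, y=5), (x=9, y=6), (x=10, y=7), (x=10, y=9), (x=9, y=10)
  Distance 11: (x=6, y=0), (x=7, y=1), (x=8, y=2), (x=9, y=3), (x=11, y=5), (x=10, y=6), (x=11, y=7), (x=11, y=9), (x=9, y=11)
  Distance 12: (x=7, y=0), (x=8, y=1), (x=9, y=2), (x=10, y=3), (x=11, y=4), (x=11, y=6), (x=11, y=8), (x=11, y=10), (x=10, y=11)
  Distance 13: (x=8, y=0), (x=9, y=1), (x=10, y=2), (x=11, y=3)
  Distance 14: (x=10, y=1), (x=11, y=2)
  Distance 15: (x=10, y=0), (x=11, y=1)
  Distance 16: (x=11, y=0)
Total reachable: 113 (grid has 117 open cells total)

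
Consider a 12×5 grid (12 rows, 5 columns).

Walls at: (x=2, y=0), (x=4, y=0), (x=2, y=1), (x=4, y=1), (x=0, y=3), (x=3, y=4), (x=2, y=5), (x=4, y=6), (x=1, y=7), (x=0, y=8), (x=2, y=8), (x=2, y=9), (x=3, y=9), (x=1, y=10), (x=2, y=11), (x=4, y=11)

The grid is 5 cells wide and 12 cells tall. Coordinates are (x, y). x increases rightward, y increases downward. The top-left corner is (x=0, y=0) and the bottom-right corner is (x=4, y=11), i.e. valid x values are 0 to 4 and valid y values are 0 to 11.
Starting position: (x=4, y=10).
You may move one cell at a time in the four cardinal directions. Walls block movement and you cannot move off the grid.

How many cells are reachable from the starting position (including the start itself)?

BFS flood-fill from (x=4, y=10):
  Distance 0: (x=4, y=10)
  Distance 1: (x=4, y=9), (x=3, y=10)
  Distance 2: (x=4, y=8), (x=2, y=10), (x=3, y=11)
  Distance 3: (x=4, y=7), (x=3, y=8)
  Distance 4: (x=3, y=7)
  Distance 5: (x=3, y=6), (x=2, y=7)
  Distance 6: (x=3, y=5), (x=2, y=6)
  Distance 7: (x=4, y=5), (x=1, y=6)
  Distance 8: (x=4, y=4), (x=1, y=5), (x=0, y=6)
  Distance 9: (x=4, y=3), (x=1, y=4), (x=0, y=5), (x=0, y=7)
  Distance 10: (x=4, y=2), (x=1, y=3), (x=3, y=3), (x=0, y=4), (x=2, y=4)
  Distance 11: (x=1, y=2), (x=3, y=2), (x=2, y=3)
  Distance 12: (x=1, y=1), (x=3, y=1), (x=0, y=2), (x=2, y=2)
  Distance 13: (x=1, y=0), (x=3, y=0), (x=0, y=1)
  Distance 14: (x=0, y=0)
Total reachable: 38 (grid has 44 open cells total)

Answer: Reachable cells: 38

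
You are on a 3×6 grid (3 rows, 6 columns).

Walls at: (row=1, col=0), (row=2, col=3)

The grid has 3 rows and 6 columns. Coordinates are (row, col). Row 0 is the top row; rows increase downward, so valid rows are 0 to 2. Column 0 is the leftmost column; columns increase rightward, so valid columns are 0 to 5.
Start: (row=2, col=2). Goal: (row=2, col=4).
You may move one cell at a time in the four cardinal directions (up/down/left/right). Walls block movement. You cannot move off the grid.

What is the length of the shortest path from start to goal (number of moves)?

Answer: Shortest path length: 4

Derivation:
BFS from (row=2, col=2) until reaching (row=2, col=4):
  Distance 0: (row=2, col=2)
  Distance 1: (row=1, col=2), (row=2, col=1)
  Distance 2: (row=0, col=2), (row=1, col=1), (row=1, col=3), (row=2, col=0)
  Distance 3: (row=0, col=1), (row=0, col=3), (row=1, col=4)
  Distance 4: (row=0, col=0), (row=0, col=4), (row=1, col=5), (row=2, col=4)  <- goal reached here
One shortest path (4 moves): (row=2, col=2) -> (row=1, col=2) -> (row=1, col=3) -> (row=1, col=4) -> (row=2, col=4)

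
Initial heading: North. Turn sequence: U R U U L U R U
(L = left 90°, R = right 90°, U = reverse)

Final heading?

Answer: Final heading: West

Derivation:
Start: North
  U (U-turn (180°)) -> South
  R (right (90° clockwise)) -> West
  U (U-turn (180°)) -> East
  U (U-turn (180°)) -> West
  L (left (90° counter-clockwise)) -> South
  U (U-turn (180°)) -> North
  R (right (90° clockwise)) -> East
  U (U-turn (180°)) -> West
Final: West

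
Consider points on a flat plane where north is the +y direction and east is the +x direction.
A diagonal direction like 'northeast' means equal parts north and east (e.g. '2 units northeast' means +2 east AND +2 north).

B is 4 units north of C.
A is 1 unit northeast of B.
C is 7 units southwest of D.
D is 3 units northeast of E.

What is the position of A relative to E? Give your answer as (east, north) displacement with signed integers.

Answer: A is at (east=-3, north=1) relative to E.

Derivation:
Place E at the origin (east=0, north=0).
  D is 3 units northeast of E: delta (east=+3, north=+3); D at (east=3, north=3).
  C is 7 units southwest of D: delta (east=-7, north=-7); C at (east=-4, north=-4).
  B is 4 units north of C: delta (east=+0, north=+4); B at (east=-4, north=0).
  A is 1 unit northeast of B: delta (east=+1, north=+1); A at (east=-3, north=1).
Therefore A relative to E: (east=-3, north=1).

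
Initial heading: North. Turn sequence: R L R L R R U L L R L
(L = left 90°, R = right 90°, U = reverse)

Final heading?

Start: North
  R (right (90° clockwise)) -> East
  L (left (90° counter-clockwise)) -> North
  R (right (90° clockwise)) -> East
  L (left (90° counter-clockwise)) -> North
  R (right (90° clockwise)) -> East
  R (right (90° clockwise)) -> South
  U (U-turn (180°)) -> North
  L (left (90° counter-clockwise)) -> West
  L (left (90° counter-clockwise)) -> South
  R (right (90° clockwise)) -> West
  L (left (90° counter-clockwise)) -> South
Final: South

Answer: Final heading: South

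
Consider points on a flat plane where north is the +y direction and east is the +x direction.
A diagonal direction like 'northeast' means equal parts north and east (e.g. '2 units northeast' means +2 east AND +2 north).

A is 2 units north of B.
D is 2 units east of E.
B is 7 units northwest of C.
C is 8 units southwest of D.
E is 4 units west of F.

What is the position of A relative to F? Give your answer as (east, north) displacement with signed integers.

Place F at the origin (east=0, north=0).
  E is 4 units west of F: delta (east=-4, north=+0); E at (east=-4, north=0).
  D is 2 units east of E: delta (east=+2, north=+0); D at (east=-2, north=0).
  C is 8 units southwest of D: delta (east=-8, north=-8); C at (east=-10, north=-8).
  B is 7 units northwest of C: delta (east=-7, north=+7); B at (east=-17, north=-1).
  A is 2 units north of B: delta (east=+0, north=+2); A at (east=-17, north=1).
Therefore A relative to F: (east=-17, north=1).

Answer: A is at (east=-17, north=1) relative to F.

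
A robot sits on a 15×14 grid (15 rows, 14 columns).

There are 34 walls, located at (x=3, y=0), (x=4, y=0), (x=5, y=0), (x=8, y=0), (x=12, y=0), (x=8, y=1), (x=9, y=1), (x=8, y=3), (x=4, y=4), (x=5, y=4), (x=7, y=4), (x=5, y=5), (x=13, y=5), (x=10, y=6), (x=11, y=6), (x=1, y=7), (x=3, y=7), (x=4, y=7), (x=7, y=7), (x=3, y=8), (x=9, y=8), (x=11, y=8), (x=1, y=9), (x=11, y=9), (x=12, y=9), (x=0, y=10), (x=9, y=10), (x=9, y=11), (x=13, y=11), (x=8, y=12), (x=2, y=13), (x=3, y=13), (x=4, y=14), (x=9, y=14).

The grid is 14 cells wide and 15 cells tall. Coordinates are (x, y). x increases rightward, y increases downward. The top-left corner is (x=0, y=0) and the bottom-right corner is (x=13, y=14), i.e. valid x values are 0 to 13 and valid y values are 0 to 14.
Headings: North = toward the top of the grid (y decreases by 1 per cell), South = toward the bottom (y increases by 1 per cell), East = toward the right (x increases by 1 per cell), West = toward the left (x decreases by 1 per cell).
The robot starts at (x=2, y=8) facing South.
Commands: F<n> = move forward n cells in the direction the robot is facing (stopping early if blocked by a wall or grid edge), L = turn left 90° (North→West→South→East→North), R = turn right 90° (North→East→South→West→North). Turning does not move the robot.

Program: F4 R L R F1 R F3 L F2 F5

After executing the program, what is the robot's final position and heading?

Answer: Final position: (x=1, y=10), facing West

Derivation:
Start: (x=2, y=8), facing South
  F4: move forward 4, now at (x=2, y=12)
  R: turn right, now facing West
  L: turn left, now facing South
  R: turn right, now facing West
  F1: move forward 1, now at (x=1, y=12)
  R: turn right, now facing North
  F3: move forward 2/3 (blocked), now at (x=1, y=10)
  L: turn left, now facing West
  F2: move forward 0/2 (blocked), now at (x=1, y=10)
  F5: move forward 0/5 (blocked), now at (x=1, y=10)
Final: (x=1, y=10), facing West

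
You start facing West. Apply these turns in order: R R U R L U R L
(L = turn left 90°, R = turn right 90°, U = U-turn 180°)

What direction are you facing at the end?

Start: West
  R (right (90° clockwise)) -> North
  R (right (90° clockwise)) -> East
  U (U-turn (180°)) -> West
  R (right (90° clockwise)) -> North
  L (left (90° counter-clockwise)) -> West
  U (U-turn (180°)) -> East
  R (right (90° clockwise)) -> South
  L (left (90° counter-clockwise)) -> East
Final: East

Answer: Final heading: East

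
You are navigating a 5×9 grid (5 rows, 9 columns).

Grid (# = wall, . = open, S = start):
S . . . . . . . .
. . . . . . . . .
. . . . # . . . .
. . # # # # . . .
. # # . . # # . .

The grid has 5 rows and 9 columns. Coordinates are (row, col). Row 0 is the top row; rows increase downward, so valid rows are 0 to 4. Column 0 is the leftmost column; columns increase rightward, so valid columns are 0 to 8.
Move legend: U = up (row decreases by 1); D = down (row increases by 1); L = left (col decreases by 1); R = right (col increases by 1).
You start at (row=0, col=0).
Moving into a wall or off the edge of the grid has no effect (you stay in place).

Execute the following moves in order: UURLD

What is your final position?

Answer: Final position: (row=1, col=0)

Derivation:
Start: (row=0, col=0)
  U (up): blocked, stay at (row=0, col=0)
  U (up): blocked, stay at (row=0, col=0)
  R (right): (row=0, col=0) -> (row=0, col=1)
  L (left): (row=0, col=1) -> (row=0, col=0)
  D (down): (row=0, col=0) -> (row=1, col=0)
Final: (row=1, col=0)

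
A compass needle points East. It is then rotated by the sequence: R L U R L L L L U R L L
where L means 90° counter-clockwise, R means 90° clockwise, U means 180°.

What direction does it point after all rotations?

Answer: Final heading: East

Derivation:
Start: East
  R (right (90° clockwise)) -> South
  L (left (90° counter-clockwise)) -> East
  U (U-turn (180°)) -> West
  R (right (90° clockwise)) -> North
  L (left (90° counter-clockwise)) -> West
  L (left (90° counter-clockwise)) -> South
  L (left (90° counter-clockwise)) -> East
  L (left (90° counter-clockwise)) -> North
  U (U-turn (180°)) -> South
  R (right (90° clockwise)) -> West
  L (left (90° counter-clockwise)) -> South
  L (left (90° counter-clockwise)) -> East
Final: East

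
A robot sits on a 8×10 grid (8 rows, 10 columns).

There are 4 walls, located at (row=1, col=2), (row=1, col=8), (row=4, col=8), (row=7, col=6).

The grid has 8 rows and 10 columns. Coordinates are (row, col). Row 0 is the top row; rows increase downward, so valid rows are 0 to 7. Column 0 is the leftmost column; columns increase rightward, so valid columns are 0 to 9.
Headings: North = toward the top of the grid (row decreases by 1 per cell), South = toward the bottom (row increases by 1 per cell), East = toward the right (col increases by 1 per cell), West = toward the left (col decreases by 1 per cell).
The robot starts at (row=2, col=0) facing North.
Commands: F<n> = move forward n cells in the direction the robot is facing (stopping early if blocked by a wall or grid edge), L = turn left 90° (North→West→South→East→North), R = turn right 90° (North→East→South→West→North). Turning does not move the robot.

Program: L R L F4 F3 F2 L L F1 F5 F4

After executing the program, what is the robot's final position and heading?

Answer: Final position: (row=2, col=9), facing East

Derivation:
Start: (row=2, col=0), facing North
  L: turn left, now facing West
  R: turn right, now facing North
  L: turn left, now facing West
  F4: move forward 0/4 (blocked), now at (row=2, col=0)
  F3: move forward 0/3 (blocked), now at (row=2, col=0)
  F2: move forward 0/2 (blocked), now at (row=2, col=0)
  L: turn left, now facing South
  L: turn left, now facing East
  F1: move forward 1, now at (row=2, col=1)
  F5: move forward 5, now at (row=2, col=6)
  F4: move forward 3/4 (blocked), now at (row=2, col=9)
Final: (row=2, col=9), facing East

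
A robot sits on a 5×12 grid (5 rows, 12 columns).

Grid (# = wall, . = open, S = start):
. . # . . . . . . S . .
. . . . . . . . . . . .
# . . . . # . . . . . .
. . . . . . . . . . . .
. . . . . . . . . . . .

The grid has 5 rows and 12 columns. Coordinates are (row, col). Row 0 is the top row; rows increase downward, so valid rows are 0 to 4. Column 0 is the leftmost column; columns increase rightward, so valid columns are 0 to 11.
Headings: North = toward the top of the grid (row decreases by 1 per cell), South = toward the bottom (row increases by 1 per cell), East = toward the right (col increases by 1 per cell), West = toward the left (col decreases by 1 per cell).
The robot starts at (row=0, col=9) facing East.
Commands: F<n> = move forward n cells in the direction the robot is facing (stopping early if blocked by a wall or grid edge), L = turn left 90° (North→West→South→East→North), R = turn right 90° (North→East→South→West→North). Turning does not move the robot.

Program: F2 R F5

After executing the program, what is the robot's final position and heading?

Start: (row=0, col=9), facing East
  F2: move forward 2, now at (row=0, col=11)
  R: turn right, now facing South
  F5: move forward 4/5 (blocked), now at (row=4, col=11)
Final: (row=4, col=11), facing South

Answer: Final position: (row=4, col=11), facing South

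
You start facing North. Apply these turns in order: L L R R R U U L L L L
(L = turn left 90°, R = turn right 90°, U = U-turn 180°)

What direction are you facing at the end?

Answer: Final heading: East

Derivation:
Start: North
  L (left (90° counter-clockwise)) -> West
  L (left (90° counter-clockwise)) -> South
  R (right (90° clockwise)) -> West
  R (right (90° clockwise)) -> North
  R (right (90° clockwise)) -> East
  U (U-turn (180°)) -> West
  U (U-turn (180°)) -> East
  L (left (90° counter-clockwise)) -> North
  L (left (90° counter-clockwise)) -> West
  L (left (90° counter-clockwise)) -> South
  L (left (90° counter-clockwise)) -> East
Final: East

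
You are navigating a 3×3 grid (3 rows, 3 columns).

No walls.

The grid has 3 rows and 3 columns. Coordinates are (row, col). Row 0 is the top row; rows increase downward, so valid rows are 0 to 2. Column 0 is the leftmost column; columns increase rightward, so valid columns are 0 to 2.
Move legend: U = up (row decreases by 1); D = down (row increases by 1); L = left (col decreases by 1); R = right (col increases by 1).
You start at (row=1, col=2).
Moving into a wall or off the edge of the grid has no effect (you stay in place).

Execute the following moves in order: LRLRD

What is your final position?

Start: (row=1, col=2)
  L (left): (row=1, col=2) -> (row=1, col=1)
  R (right): (row=1, col=1) -> (row=1, col=2)
  L (left): (row=1, col=2) -> (row=1, col=1)
  R (right): (row=1, col=1) -> (row=1, col=2)
  D (down): (row=1, col=2) -> (row=2, col=2)
Final: (row=2, col=2)

Answer: Final position: (row=2, col=2)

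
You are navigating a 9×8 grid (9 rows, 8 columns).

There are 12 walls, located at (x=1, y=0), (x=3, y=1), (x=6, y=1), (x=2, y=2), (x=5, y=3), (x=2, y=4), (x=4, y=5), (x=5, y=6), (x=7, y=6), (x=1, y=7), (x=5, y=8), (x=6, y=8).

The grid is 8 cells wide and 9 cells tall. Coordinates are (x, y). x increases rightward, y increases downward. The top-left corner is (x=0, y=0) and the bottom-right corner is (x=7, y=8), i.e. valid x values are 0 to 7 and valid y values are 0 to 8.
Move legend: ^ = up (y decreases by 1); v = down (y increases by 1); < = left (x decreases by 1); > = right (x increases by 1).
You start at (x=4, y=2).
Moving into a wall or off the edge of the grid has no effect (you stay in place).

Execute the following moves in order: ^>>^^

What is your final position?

Answer: Final position: (x=5, y=0)

Derivation:
Start: (x=4, y=2)
  ^ (up): (x=4, y=2) -> (x=4, y=1)
  > (right): (x=4, y=1) -> (x=5, y=1)
  > (right): blocked, stay at (x=5, y=1)
  ^ (up): (x=5, y=1) -> (x=5, y=0)
  ^ (up): blocked, stay at (x=5, y=0)
Final: (x=5, y=0)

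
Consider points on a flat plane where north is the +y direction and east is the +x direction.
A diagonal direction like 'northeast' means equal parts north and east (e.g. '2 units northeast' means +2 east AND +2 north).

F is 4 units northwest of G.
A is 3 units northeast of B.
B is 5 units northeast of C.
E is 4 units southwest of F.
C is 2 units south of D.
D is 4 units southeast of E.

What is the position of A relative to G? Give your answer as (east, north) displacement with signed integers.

Place G at the origin (east=0, north=0).
  F is 4 units northwest of G: delta (east=-4, north=+4); F at (east=-4, north=4).
  E is 4 units southwest of F: delta (east=-4, north=-4); E at (east=-8, north=0).
  D is 4 units southeast of E: delta (east=+4, north=-4); D at (east=-4, north=-4).
  C is 2 units south of D: delta (east=+0, north=-2); C at (east=-4, north=-6).
  B is 5 units northeast of C: delta (east=+5, north=+5); B at (east=1, north=-1).
  A is 3 units northeast of B: delta (east=+3, north=+3); A at (east=4, north=2).
Therefore A relative to G: (east=4, north=2).

Answer: A is at (east=4, north=2) relative to G.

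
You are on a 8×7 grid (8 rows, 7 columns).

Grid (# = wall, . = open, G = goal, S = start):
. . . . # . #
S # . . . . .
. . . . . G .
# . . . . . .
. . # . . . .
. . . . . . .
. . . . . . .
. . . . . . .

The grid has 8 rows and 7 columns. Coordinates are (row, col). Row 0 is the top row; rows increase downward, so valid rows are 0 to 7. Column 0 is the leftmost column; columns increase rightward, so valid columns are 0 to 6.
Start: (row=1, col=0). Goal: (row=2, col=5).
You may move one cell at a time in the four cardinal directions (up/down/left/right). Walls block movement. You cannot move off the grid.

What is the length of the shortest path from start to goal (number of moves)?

Answer: Shortest path length: 6

Derivation:
BFS from (row=1, col=0) until reaching (row=2, col=5):
  Distance 0: (row=1, col=0)
  Distance 1: (row=0, col=0), (row=2, col=0)
  Distance 2: (row=0, col=1), (row=2, col=1)
  Distance 3: (row=0, col=2), (row=2, col=2), (row=3, col=1)
  Distance 4: (row=0, col=3), (row=1, col=2), (row=2, col=3), (row=3, col=2), (row=4, col=1)
  Distance 5: (row=1, col=3), (row=2, col=4), (row=3, col=3), (row=4, col=0), (row=5, col=1)
  Distance 6: (row=1, col=4), (row=2, col=5), (row=3, col=4), (row=4, col=3), (row=5, col=0), (row=5, col=2), (row=6, col=1)  <- goal reached here
One shortest path (6 moves): (row=1, col=0) -> (row=2, col=0) -> (row=2, col=1) -> (row=2, col=2) -> (row=2, col=3) -> (row=2, col=4) -> (row=2, col=5)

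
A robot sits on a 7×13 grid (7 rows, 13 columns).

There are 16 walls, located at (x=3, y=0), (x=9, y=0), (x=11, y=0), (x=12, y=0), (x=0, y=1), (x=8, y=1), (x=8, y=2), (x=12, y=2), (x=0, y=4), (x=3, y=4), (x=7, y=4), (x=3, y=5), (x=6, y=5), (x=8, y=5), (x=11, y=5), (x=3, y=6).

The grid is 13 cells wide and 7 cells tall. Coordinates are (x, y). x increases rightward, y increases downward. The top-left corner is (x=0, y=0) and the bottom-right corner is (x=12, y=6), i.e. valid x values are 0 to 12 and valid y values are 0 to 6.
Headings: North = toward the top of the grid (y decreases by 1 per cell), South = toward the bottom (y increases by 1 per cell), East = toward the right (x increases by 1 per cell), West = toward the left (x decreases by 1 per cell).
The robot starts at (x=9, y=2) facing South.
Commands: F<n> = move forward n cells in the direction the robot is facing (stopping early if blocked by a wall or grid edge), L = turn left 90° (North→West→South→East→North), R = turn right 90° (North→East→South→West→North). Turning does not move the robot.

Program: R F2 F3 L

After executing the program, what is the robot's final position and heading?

Start: (x=9, y=2), facing South
  R: turn right, now facing West
  F2: move forward 0/2 (blocked), now at (x=9, y=2)
  F3: move forward 0/3 (blocked), now at (x=9, y=2)
  L: turn left, now facing South
Final: (x=9, y=2), facing South

Answer: Final position: (x=9, y=2), facing South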